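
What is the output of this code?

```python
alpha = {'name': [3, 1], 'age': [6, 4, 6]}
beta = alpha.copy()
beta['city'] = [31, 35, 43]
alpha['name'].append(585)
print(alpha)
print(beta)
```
{'name': [3, 1, 585], 'age': [6, 4, 6]}
{'name': [3, 1, 585], 'age': [6, 4, 6], 'city': [31, 35, 43]}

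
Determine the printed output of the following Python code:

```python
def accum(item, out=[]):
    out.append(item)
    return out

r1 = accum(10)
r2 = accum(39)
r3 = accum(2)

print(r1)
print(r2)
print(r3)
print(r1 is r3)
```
[10, 39, 2]
[10, 39, 2]
[10, 39, 2]
True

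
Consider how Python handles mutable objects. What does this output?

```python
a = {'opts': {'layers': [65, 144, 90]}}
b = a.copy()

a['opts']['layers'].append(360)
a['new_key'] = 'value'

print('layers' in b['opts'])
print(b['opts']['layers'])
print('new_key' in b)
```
True
[65, 144, 90, 360]
False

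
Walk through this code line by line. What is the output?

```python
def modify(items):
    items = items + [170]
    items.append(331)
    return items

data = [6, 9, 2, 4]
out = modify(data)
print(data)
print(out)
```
[6, 9, 2, 4]
[6, 9, 2, 4, 170, 331]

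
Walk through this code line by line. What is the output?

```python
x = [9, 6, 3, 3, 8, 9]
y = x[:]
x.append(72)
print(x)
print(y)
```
[9, 6, 3, 3, 8, 9, 72]
[9, 6, 3, 3, 8, 9]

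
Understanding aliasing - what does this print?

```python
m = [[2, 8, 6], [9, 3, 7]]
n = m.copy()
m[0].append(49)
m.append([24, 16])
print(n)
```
[[2, 8, 6, 49], [9, 3, 7]]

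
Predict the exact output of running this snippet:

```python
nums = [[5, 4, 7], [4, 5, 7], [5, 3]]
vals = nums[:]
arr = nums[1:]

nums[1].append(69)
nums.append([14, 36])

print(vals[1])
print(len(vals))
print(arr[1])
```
[4, 5, 7, 69]
3
[5, 3]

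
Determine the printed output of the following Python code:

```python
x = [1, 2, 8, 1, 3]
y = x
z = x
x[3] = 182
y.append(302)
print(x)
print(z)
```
[1, 2, 8, 182, 3, 302]
[1, 2, 8, 182, 3, 302]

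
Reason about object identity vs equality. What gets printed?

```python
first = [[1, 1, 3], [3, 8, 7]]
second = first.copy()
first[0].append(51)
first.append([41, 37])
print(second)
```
[[1, 1, 3, 51], [3, 8, 7]]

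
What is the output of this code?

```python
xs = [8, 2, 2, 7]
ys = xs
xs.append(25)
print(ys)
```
[8, 2, 2, 7, 25]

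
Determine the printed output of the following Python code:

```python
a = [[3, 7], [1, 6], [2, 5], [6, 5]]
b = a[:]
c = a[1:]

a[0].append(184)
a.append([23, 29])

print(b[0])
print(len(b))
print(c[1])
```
[3, 7, 184]
4
[2, 5]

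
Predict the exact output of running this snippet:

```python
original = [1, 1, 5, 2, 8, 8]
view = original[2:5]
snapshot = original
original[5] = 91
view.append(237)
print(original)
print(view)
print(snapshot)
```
[1, 1, 5, 2, 8, 91]
[5, 2, 8, 237]
[1, 1, 5, 2, 8, 91]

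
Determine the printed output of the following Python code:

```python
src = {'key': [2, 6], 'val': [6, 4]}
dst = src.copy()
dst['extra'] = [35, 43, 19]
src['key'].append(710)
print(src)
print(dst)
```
{'key': [2, 6, 710], 'val': [6, 4]}
{'key': [2, 6, 710], 'val': [6, 4], 'extra': [35, 43, 19]}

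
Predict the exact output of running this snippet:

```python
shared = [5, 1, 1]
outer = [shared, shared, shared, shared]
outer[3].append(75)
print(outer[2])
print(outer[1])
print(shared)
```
[5, 1, 1, 75]
[5, 1, 1, 75]
[5, 1, 1, 75]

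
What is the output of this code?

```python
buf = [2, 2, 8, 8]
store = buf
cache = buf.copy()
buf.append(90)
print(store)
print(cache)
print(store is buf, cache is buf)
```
[2, 2, 8, 8, 90]
[2, 2, 8, 8]
True False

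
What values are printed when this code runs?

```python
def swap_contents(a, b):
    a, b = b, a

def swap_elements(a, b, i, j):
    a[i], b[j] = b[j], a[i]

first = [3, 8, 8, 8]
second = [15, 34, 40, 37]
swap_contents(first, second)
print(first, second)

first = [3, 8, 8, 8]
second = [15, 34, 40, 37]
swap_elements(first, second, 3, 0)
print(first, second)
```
[3, 8, 8, 8] [15, 34, 40, 37]
[3, 8, 8, 15] [8, 34, 40, 37]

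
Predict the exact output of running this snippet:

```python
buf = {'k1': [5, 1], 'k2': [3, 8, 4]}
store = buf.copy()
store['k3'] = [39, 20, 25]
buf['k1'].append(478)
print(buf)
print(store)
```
{'k1': [5, 1, 478], 'k2': [3, 8, 4]}
{'k1': [5, 1, 478], 'k2': [3, 8, 4], 'k3': [39, 20, 25]}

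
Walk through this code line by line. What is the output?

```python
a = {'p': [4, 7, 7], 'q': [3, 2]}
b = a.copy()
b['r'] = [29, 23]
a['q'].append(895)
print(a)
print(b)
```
{'p': [4, 7, 7], 'q': [3, 2, 895]}
{'p': [4, 7, 7], 'q': [3, 2, 895], 'r': [29, 23]}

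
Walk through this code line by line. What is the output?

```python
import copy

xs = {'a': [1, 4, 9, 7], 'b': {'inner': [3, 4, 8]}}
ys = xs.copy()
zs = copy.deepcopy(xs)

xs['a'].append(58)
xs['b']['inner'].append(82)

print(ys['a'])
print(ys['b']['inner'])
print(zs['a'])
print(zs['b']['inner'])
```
[1, 4, 9, 7, 58]
[3, 4, 8, 82]
[1, 4, 9, 7]
[3, 4, 8]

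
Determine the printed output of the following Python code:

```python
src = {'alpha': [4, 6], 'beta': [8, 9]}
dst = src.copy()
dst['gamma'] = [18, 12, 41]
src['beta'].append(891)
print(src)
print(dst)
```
{'alpha': [4, 6], 'beta': [8, 9, 891]}
{'alpha': [4, 6], 'beta': [8, 9, 891], 'gamma': [18, 12, 41]}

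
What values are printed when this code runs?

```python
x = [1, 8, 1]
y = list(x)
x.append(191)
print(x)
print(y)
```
[1, 8, 1, 191]
[1, 8, 1]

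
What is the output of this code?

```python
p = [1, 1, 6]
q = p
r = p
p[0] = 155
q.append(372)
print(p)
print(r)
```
[155, 1, 6, 372]
[155, 1, 6, 372]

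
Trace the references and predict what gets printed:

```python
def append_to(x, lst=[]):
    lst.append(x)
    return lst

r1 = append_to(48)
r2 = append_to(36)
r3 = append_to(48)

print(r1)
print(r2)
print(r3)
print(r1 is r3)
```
[48, 36, 48]
[48, 36, 48]
[48, 36, 48]
True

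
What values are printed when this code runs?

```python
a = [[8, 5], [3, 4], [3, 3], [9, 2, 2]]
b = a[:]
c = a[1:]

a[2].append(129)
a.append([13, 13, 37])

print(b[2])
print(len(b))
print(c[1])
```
[3, 3, 129]
4
[3, 3, 129]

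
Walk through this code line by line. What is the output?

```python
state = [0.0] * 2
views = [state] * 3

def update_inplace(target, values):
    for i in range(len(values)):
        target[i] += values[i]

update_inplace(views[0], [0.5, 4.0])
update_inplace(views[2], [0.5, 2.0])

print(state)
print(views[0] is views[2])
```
[1.0, 6.0]
True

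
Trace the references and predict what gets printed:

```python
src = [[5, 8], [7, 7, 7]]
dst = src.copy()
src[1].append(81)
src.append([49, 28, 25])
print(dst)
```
[[5, 8], [7, 7, 7, 81]]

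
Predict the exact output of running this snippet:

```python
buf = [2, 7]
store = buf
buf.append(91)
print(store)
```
[2, 7, 91]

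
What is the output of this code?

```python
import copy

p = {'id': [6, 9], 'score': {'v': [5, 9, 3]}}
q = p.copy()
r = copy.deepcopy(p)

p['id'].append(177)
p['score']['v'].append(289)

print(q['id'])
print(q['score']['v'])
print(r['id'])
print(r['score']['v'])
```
[6, 9, 177]
[5, 9, 3, 289]
[6, 9]
[5, 9, 3]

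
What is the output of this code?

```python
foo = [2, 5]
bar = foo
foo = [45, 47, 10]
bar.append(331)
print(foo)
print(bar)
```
[45, 47, 10]
[2, 5, 331]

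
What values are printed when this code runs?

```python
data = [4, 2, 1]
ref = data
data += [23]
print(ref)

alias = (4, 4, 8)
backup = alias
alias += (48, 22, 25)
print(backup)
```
[4, 2, 1, 23]
(4, 4, 8)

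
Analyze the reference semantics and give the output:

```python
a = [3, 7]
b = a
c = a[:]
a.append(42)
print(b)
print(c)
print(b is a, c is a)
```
[3, 7, 42]
[3, 7]
True False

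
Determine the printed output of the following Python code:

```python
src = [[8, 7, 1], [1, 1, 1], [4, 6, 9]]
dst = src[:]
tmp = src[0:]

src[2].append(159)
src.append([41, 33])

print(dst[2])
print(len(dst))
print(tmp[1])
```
[4, 6, 9, 159]
3
[1, 1, 1]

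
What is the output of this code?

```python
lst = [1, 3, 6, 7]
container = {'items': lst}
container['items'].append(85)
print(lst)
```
[1, 3, 6, 7, 85]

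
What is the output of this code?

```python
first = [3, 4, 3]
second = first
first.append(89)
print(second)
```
[3, 4, 3, 89]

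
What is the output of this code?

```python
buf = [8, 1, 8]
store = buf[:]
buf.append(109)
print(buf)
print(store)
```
[8, 1, 8, 109]
[8, 1, 8]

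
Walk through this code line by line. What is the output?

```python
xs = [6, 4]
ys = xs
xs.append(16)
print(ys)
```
[6, 4, 16]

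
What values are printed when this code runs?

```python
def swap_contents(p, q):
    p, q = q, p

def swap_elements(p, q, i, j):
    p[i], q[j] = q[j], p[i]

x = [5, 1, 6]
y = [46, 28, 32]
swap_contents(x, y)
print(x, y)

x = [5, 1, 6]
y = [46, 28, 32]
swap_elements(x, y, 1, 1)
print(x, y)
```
[5, 1, 6] [46, 28, 32]
[5, 28, 6] [46, 1, 32]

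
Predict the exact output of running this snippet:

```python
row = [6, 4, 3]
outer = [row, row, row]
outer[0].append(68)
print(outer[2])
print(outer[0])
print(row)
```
[6, 4, 3, 68]
[6, 4, 3, 68]
[6, 4, 3, 68]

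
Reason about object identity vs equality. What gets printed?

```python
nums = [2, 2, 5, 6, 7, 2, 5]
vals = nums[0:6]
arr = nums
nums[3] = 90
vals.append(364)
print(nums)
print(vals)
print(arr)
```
[2, 2, 5, 90, 7, 2, 5]
[2, 2, 5, 6, 7, 2, 364]
[2, 2, 5, 90, 7, 2, 5]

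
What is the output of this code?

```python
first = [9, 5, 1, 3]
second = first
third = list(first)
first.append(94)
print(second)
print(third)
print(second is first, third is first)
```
[9, 5, 1, 3, 94]
[9, 5, 1, 3]
True False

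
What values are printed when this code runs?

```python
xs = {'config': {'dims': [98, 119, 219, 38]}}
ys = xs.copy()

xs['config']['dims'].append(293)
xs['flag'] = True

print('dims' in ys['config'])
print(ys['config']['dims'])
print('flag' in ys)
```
True
[98, 119, 219, 38, 293]
False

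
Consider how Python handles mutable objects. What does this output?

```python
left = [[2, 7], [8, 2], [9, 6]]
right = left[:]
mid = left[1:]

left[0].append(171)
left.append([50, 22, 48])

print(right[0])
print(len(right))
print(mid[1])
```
[2, 7, 171]
3
[9, 6]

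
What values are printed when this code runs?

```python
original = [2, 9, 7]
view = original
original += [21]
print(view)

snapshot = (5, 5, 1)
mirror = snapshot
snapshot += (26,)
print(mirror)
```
[2, 9, 7, 21]
(5, 5, 1)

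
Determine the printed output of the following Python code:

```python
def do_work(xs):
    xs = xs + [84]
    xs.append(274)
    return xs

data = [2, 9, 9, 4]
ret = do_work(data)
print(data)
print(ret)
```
[2, 9, 9, 4]
[2, 9, 9, 4, 84, 274]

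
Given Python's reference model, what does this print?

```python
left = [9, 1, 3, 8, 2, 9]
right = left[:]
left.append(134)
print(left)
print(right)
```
[9, 1, 3, 8, 2, 9, 134]
[9, 1, 3, 8, 2, 9]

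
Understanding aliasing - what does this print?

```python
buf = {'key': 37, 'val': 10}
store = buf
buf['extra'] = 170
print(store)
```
{'key': 37, 'val': 10, 'extra': 170}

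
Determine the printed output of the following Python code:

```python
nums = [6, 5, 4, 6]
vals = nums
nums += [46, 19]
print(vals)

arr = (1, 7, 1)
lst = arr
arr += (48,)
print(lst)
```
[6, 5, 4, 6, 46, 19]
(1, 7, 1)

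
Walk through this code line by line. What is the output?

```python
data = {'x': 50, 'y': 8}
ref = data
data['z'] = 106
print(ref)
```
{'x': 50, 'y': 8, 'z': 106}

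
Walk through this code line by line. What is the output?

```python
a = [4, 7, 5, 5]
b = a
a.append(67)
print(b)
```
[4, 7, 5, 5, 67]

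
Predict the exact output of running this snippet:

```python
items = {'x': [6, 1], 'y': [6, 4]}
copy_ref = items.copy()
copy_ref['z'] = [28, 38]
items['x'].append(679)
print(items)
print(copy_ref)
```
{'x': [6, 1, 679], 'y': [6, 4]}
{'x': [6, 1, 679], 'y': [6, 4], 'z': [28, 38]}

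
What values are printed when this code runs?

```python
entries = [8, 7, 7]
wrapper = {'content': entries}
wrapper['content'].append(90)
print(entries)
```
[8, 7, 7, 90]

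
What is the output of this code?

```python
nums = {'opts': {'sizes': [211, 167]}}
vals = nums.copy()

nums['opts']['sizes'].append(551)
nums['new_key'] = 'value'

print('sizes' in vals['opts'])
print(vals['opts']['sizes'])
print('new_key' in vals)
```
True
[211, 167, 551]
False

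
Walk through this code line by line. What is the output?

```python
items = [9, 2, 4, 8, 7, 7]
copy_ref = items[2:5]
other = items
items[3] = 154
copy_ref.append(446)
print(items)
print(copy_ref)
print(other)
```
[9, 2, 4, 154, 7, 7]
[4, 8, 7, 446]
[9, 2, 4, 154, 7, 7]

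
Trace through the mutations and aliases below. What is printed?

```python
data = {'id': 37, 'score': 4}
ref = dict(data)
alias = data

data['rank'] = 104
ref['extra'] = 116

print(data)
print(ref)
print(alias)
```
{'id': 37, 'score': 4, 'rank': 104}
{'id': 37, 'score': 4, 'extra': 116}
{'id': 37, 'score': 4, 'rank': 104}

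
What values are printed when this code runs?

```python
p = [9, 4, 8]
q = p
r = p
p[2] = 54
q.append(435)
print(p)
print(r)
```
[9, 4, 54, 435]
[9, 4, 54, 435]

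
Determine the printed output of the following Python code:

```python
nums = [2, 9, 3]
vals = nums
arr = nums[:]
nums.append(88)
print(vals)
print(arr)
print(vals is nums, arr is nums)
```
[2, 9, 3, 88]
[2, 9, 3]
True False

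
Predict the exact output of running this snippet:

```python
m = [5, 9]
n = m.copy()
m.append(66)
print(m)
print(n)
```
[5, 9, 66]
[5, 9]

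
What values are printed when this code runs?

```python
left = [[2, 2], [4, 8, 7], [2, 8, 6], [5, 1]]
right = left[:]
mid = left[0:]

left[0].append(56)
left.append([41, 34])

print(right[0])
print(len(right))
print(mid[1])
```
[2, 2, 56]
4
[4, 8, 7]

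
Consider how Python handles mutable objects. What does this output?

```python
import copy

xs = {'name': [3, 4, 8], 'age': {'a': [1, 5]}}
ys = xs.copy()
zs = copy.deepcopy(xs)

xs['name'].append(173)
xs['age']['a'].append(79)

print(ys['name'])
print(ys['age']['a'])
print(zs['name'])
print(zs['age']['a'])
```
[3, 4, 8, 173]
[1, 5, 79]
[3, 4, 8]
[1, 5]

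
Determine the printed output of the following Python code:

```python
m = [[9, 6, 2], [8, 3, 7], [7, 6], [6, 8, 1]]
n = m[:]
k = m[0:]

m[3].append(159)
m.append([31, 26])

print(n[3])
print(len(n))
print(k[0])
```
[6, 8, 1, 159]
4
[9, 6, 2]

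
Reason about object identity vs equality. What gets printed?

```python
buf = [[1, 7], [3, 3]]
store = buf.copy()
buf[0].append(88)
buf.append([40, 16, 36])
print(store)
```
[[1, 7, 88], [3, 3]]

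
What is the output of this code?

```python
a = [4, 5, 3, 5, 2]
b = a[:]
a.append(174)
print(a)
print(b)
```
[4, 5, 3, 5, 2, 174]
[4, 5, 3, 5, 2]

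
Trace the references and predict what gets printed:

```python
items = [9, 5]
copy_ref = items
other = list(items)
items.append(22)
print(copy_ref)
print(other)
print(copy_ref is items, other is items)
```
[9, 5, 22]
[9, 5]
True False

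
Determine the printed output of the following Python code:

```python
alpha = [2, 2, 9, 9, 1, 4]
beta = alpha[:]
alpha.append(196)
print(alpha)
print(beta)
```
[2, 2, 9, 9, 1, 4, 196]
[2, 2, 9, 9, 1, 4]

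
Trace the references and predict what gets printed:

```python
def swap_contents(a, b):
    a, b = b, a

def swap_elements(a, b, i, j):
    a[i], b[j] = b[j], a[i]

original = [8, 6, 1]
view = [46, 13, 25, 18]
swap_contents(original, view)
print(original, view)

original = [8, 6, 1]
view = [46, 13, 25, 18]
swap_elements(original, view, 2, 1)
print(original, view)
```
[8, 6, 1] [46, 13, 25, 18]
[8, 6, 13] [46, 1, 25, 18]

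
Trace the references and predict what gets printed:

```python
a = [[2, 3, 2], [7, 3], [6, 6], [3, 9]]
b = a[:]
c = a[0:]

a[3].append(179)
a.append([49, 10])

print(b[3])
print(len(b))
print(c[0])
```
[3, 9, 179]
4
[2, 3, 2]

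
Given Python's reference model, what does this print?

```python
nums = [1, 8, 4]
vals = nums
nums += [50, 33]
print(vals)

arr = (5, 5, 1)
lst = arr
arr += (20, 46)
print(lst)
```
[1, 8, 4, 50, 33]
(5, 5, 1)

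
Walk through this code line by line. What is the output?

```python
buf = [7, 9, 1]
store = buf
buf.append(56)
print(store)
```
[7, 9, 1, 56]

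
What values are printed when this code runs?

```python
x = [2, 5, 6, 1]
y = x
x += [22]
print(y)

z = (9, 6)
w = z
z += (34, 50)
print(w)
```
[2, 5, 6, 1, 22]
(9, 6)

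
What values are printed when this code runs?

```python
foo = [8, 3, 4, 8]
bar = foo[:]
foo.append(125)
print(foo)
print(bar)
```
[8, 3, 4, 8, 125]
[8, 3, 4, 8]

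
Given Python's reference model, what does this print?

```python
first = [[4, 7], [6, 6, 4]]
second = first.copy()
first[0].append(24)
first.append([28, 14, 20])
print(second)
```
[[4, 7, 24], [6, 6, 4]]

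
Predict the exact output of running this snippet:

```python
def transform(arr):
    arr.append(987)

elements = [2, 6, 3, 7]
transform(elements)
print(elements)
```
[2, 6, 3, 7, 987]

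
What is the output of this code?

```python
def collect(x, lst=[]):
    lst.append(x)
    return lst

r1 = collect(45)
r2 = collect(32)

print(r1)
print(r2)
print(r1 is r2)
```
[45, 32]
[45, 32]
True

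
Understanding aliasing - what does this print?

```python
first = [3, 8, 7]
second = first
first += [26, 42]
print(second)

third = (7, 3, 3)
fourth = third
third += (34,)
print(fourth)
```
[3, 8, 7, 26, 42]
(7, 3, 3)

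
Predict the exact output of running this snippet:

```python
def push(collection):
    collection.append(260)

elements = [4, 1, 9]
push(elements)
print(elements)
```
[4, 1, 9, 260]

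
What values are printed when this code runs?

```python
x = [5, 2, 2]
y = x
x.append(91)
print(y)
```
[5, 2, 2, 91]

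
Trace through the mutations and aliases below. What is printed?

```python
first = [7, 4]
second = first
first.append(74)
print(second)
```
[7, 4, 74]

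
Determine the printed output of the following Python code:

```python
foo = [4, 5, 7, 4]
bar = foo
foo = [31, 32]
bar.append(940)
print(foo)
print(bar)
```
[31, 32]
[4, 5, 7, 4, 940]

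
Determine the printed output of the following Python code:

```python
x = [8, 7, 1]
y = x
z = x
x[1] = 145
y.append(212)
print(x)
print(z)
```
[8, 145, 1, 212]
[8, 145, 1, 212]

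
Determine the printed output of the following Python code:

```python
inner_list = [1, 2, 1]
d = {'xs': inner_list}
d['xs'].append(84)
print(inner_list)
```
[1, 2, 1, 84]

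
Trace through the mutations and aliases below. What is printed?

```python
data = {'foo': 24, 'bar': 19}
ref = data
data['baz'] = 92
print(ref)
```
{'foo': 24, 'bar': 19, 'baz': 92}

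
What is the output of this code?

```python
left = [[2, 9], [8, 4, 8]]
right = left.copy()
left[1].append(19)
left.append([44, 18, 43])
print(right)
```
[[2, 9], [8, 4, 8, 19]]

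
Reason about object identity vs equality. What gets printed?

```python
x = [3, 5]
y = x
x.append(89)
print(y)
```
[3, 5, 89]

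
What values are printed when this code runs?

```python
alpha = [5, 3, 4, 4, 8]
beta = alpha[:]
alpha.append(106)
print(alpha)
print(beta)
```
[5, 3, 4, 4, 8, 106]
[5, 3, 4, 4, 8]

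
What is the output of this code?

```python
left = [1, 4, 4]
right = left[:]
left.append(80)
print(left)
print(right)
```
[1, 4, 4, 80]
[1, 4, 4]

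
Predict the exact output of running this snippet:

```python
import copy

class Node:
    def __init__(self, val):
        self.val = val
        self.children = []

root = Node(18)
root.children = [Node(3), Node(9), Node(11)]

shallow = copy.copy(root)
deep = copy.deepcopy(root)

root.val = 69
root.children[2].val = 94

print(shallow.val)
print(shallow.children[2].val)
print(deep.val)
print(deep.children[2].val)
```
18
94
18
11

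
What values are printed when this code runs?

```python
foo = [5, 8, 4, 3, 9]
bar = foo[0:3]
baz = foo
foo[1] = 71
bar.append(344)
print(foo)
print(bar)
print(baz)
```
[5, 71, 4, 3, 9]
[5, 8, 4, 344]
[5, 71, 4, 3, 9]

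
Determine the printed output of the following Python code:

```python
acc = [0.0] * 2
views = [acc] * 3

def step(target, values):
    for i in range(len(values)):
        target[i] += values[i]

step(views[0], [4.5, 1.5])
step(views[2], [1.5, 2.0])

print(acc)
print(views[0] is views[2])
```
[6.0, 3.5]
True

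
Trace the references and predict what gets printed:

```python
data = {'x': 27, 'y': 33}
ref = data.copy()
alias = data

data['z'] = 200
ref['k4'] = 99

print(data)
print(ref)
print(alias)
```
{'x': 27, 'y': 33, 'z': 200}
{'x': 27, 'y': 33, 'k4': 99}
{'x': 27, 'y': 33, 'z': 200}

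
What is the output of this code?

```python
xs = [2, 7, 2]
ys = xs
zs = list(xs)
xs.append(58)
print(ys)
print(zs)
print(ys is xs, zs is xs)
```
[2, 7, 2, 58]
[2, 7, 2]
True False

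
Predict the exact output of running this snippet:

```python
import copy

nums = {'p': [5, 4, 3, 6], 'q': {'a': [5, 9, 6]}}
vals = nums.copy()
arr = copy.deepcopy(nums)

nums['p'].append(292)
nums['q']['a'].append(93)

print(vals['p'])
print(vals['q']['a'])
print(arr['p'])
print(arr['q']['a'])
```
[5, 4, 3, 6, 292]
[5, 9, 6, 93]
[5, 4, 3, 6]
[5, 9, 6]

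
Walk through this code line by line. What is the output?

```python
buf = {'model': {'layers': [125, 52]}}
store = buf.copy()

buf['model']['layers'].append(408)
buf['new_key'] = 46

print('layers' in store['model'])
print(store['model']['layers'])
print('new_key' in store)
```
True
[125, 52, 408]
False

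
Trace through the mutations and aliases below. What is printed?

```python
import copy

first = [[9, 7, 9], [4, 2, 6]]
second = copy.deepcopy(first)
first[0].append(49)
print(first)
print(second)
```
[[9, 7, 9, 49], [4, 2, 6]]
[[9, 7, 9], [4, 2, 6]]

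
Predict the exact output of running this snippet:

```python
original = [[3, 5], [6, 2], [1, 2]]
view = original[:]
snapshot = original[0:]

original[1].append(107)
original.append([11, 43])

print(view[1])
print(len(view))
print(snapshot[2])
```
[6, 2, 107]
3
[1, 2]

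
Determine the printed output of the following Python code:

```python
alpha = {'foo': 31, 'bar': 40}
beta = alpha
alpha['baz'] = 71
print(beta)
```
{'foo': 31, 'bar': 40, 'baz': 71}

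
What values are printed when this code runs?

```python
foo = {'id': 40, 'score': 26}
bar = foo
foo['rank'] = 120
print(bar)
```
{'id': 40, 'score': 26, 'rank': 120}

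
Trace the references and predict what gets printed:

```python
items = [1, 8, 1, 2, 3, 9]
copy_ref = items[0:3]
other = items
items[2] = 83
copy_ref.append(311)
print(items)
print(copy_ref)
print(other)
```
[1, 8, 83, 2, 3, 9]
[1, 8, 1, 311]
[1, 8, 83, 2, 3, 9]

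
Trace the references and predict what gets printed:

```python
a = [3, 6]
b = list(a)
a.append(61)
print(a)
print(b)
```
[3, 6, 61]
[3, 6]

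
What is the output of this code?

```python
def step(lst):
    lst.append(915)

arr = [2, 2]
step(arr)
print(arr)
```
[2, 2, 915]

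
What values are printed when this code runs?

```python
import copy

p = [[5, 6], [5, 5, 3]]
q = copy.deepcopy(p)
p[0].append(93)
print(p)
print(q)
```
[[5, 6, 93], [5, 5, 3]]
[[5, 6], [5, 5, 3]]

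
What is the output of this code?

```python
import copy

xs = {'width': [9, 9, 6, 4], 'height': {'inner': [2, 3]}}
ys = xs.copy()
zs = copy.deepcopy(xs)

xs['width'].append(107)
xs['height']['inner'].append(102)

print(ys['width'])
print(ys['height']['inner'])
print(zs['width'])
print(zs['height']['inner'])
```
[9, 9, 6, 4, 107]
[2, 3, 102]
[9, 9, 6, 4]
[2, 3]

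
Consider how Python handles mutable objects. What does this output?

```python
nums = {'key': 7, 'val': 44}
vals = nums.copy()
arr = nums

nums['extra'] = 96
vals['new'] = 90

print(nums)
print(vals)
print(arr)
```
{'key': 7, 'val': 44, 'extra': 96}
{'key': 7, 'val': 44, 'new': 90}
{'key': 7, 'val': 44, 'extra': 96}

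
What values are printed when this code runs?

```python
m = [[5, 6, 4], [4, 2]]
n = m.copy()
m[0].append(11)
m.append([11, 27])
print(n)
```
[[5, 6, 4, 11], [4, 2]]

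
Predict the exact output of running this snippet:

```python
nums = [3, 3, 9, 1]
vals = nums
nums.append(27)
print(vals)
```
[3, 3, 9, 1, 27]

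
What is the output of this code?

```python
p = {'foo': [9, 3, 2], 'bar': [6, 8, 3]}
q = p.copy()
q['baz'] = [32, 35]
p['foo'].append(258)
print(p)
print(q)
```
{'foo': [9, 3, 2, 258], 'bar': [6, 8, 3]}
{'foo': [9, 3, 2, 258], 'bar': [6, 8, 3], 'baz': [32, 35]}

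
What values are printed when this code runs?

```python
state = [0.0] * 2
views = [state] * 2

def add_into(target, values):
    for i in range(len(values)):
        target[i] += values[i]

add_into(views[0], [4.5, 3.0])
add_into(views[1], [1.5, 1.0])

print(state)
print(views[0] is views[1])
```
[6.0, 4.0]
True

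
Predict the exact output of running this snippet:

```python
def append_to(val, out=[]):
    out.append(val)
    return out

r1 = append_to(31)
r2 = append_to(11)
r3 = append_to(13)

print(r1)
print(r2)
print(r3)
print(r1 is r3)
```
[31, 11, 13]
[31, 11, 13]
[31, 11, 13]
True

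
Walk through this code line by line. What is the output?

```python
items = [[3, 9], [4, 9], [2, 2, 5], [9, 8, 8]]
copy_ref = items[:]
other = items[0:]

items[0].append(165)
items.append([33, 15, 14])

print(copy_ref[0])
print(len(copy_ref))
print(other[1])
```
[3, 9, 165]
4
[4, 9]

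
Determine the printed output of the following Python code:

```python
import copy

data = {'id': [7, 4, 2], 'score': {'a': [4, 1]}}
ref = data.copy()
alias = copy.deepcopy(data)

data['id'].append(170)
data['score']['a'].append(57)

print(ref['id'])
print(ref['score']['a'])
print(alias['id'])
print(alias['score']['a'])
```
[7, 4, 2, 170]
[4, 1, 57]
[7, 4, 2]
[4, 1]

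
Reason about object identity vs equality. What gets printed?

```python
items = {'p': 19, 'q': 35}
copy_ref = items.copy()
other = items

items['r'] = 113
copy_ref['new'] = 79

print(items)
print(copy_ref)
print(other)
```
{'p': 19, 'q': 35, 'r': 113}
{'p': 19, 'q': 35, 'new': 79}
{'p': 19, 'q': 35, 'r': 113}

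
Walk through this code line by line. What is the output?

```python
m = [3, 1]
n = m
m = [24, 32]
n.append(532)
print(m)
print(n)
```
[24, 32]
[3, 1, 532]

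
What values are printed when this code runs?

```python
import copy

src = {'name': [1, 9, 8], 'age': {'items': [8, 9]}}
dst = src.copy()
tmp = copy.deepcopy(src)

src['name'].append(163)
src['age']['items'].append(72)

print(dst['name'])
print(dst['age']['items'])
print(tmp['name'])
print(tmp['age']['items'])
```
[1, 9, 8, 163]
[8, 9, 72]
[1, 9, 8]
[8, 9]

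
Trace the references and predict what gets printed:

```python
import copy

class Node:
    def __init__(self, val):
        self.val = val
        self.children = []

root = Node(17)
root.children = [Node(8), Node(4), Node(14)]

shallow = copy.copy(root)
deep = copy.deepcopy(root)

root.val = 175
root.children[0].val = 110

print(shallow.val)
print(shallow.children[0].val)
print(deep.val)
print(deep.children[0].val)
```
17
110
17
8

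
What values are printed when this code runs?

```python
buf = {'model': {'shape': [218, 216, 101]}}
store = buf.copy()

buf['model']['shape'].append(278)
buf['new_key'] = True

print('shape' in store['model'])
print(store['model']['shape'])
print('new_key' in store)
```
True
[218, 216, 101, 278]
False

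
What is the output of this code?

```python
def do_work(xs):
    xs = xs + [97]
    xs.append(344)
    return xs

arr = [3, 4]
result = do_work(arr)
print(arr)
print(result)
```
[3, 4]
[3, 4, 97, 344]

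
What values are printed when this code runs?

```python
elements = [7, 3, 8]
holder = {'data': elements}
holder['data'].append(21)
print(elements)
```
[7, 3, 8, 21]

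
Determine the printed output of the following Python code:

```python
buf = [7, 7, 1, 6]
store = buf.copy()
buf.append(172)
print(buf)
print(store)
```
[7, 7, 1, 6, 172]
[7, 7, 1, 6]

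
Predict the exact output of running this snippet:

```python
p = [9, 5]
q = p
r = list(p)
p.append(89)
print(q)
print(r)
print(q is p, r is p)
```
[9, 5, 89]
[9, 5]
True False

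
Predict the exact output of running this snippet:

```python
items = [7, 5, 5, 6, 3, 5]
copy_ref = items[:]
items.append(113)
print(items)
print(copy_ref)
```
[7, 5, 5, 6, 3, 5, 113]
[7, 5, 5, 6, 3, 5]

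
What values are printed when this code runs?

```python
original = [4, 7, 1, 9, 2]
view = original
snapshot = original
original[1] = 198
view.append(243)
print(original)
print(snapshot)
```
[4, 198, 1, 9, 2, 243]
[4, 198, 1, 9, 2, 243]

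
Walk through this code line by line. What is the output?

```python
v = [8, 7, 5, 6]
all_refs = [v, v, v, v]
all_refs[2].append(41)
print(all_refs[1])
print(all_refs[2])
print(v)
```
[8, 7, 5, 6, 41]
[8, 7, 5, 6, 41]
[8, 7, 5, 6, 41]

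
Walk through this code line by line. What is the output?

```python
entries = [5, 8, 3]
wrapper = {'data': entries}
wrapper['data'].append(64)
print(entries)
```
[5, 8, 3, 64]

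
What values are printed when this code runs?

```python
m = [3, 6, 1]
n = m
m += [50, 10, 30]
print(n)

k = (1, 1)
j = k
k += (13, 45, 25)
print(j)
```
[3, 6, 1, 50, 10, 30]
(1, 1)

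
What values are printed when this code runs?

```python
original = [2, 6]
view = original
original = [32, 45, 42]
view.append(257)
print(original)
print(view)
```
[32, 45, 42]
[2, 6, 257]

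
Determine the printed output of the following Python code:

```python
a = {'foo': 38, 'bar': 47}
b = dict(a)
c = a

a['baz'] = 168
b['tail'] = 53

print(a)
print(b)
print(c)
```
{'foo': 38, 'bar': 47, 'baz': 168}
{'foo': 38, 'bar': 47, 'tail': 53}
{'foo': 38, 'bar': 47, 'baz': 168}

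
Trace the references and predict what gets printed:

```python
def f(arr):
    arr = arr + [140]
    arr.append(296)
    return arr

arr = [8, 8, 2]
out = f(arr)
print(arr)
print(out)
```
[8, 8, 2]
[8, 8, 2, 140, 296]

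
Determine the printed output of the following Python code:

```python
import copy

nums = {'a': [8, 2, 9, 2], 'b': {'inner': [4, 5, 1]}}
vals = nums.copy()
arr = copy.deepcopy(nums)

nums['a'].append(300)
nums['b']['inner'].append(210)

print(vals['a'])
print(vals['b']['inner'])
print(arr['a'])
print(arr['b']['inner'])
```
[8, 2, 9, 2, 300]
[4, 5, 1, 210]
[8, 2, 9, 2]
[4, 5, 1]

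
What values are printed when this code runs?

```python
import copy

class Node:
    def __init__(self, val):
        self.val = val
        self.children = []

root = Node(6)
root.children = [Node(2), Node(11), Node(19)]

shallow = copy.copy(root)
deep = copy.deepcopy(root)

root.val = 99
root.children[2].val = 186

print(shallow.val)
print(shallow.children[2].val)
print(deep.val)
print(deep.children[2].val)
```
6
186
6
19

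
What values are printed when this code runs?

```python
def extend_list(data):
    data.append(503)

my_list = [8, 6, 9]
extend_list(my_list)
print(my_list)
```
[8, 6, 9, 503]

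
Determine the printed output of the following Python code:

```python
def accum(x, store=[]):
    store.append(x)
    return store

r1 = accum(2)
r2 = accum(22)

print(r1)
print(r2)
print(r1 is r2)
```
[2, 22]
[2, 22]
True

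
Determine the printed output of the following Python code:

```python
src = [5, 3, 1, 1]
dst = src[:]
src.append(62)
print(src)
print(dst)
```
[5, 3, 1, 1, 62]
[5, 3, 1, 1]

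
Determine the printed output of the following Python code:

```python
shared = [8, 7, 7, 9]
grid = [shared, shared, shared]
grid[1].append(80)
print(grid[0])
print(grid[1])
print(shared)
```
[8, 7, 7, 9, 80]
[8, 7, 7, 9, 80]
[8, 7, 7, 9, 80]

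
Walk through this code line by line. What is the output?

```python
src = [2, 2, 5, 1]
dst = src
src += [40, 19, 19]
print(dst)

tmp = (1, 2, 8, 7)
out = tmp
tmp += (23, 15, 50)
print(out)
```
[2, 2, 5, 1, 40, 19, 19]
(1, 2, 8, 7)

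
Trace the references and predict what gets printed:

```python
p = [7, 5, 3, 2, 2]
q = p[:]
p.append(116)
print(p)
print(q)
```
[7, 5, 3, 2, 2, 116]
[7, 5, 3, 2, 2]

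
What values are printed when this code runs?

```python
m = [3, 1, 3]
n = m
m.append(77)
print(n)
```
[3, 1, 3, 77]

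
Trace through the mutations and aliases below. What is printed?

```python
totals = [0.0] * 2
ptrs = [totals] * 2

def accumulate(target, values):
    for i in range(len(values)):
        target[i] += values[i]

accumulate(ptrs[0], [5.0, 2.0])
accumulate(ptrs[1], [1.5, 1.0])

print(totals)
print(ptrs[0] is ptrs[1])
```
[6.5, 3.0]
True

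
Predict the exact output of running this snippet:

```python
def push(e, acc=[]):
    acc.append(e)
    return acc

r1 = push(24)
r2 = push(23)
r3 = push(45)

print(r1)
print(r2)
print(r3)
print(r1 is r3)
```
[24, 23, 45]
[24, 23, 45]
[24, 23, 45]
True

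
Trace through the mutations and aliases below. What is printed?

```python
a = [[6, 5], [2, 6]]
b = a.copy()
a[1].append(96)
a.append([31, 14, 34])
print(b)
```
[[6, 5], [2, 6, 96]]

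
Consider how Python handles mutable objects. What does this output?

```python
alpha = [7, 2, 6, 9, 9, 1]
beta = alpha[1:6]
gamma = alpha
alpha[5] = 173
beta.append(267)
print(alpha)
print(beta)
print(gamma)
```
[7, 2, 6, 9, 9, 173]
[2, 6, 9, 9, 1, 267]
[7, 2, 6, 9, 9, 173]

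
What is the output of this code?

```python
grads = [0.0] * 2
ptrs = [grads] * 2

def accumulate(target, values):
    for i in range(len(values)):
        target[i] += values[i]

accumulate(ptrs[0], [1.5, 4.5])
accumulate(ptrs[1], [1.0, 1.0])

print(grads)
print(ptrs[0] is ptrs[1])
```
[2.5, 5.5]
True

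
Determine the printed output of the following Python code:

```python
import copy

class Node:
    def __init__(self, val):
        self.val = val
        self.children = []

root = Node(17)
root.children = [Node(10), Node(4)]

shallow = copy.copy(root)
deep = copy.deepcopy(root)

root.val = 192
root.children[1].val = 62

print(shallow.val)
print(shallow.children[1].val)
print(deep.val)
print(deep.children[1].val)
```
17
62
17
4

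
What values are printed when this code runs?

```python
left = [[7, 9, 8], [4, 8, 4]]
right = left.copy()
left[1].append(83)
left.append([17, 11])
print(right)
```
[[7, 9, 8], [4, 8, 4, 83]]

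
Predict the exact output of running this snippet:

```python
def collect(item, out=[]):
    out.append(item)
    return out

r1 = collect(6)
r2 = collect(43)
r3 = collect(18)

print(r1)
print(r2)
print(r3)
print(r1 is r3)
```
[6, 43, 18]
[6, 43, 18]
[6, 43, 18]
True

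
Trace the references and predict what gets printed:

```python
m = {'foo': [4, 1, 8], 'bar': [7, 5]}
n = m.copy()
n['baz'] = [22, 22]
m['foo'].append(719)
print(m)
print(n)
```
{'foo': [4, 1, 8, 719], 'bar': [7, 5]}
{'foo': [4, 1, 8, 719], 'bar': [7, 5], 'baz': [22, 22]}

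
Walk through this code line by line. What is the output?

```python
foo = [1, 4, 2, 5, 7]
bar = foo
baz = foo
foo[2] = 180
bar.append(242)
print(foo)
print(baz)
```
[1, 4, 180, 5, 7, 242]
[1, 4, 180, 5, 7, 242]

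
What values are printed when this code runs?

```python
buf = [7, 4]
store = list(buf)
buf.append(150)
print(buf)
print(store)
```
[7, 4, 150]
[7, 4]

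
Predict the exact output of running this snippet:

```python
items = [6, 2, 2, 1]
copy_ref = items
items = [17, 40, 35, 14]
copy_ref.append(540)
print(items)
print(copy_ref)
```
[17, 40, 35, 14]
[6, 2, 2, 1, 540]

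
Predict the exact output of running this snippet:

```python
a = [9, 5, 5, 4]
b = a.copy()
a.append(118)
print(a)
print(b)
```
[9, 5, 5, 4, 118]
[9, 5, 5, 4]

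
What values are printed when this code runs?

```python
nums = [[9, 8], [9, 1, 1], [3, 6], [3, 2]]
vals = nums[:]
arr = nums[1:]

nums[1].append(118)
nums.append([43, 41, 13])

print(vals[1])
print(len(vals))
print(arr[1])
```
[9, 1, 1, 118]
4
[3, 6]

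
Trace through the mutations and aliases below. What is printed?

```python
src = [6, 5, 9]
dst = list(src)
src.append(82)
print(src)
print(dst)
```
[6, 5, 9, 82]
[6, 5, 9]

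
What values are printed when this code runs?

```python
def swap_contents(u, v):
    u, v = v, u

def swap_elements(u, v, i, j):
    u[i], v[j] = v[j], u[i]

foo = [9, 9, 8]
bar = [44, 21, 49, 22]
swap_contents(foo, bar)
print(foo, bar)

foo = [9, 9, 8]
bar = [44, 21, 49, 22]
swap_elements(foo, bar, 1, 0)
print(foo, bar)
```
[9, 9, 8] [44, 21, 49, 22]
[9, 44, 8] [9, 21, 49, 22]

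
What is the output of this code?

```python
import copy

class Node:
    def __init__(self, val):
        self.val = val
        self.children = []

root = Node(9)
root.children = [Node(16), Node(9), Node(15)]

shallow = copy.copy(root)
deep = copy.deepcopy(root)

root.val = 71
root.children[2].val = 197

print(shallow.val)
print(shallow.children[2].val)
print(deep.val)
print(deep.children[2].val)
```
9
197
9
15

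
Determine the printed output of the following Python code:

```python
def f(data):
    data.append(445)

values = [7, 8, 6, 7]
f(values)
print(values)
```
[7, 8, 6, 7, 445]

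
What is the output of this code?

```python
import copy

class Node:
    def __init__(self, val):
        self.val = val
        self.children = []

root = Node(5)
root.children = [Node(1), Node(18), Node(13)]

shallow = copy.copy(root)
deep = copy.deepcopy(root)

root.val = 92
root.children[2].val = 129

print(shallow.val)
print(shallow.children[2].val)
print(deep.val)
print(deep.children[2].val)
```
5
129
5
13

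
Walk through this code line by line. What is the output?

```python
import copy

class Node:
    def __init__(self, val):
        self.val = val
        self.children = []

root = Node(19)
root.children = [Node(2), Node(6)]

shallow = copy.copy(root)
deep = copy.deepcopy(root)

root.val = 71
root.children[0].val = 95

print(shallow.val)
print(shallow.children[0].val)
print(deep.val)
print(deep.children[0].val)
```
19
95
19
2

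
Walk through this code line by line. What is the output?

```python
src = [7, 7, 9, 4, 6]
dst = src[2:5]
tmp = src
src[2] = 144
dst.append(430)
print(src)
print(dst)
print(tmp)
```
[7, 7, 144, 4, 6]
[9, 4, 6, 430]
[7, 7, 144, 4, 6]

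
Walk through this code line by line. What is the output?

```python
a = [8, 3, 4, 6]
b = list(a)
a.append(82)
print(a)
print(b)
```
[8, 3, 4, 6, 82]
[8, 3, 4, 6]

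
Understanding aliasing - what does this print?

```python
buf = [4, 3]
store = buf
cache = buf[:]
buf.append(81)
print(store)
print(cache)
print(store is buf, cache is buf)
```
[4, 3, 81]
[4, 3]
True False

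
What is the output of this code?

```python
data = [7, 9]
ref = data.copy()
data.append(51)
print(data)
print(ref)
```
[7, 9, 51]
[7, 9]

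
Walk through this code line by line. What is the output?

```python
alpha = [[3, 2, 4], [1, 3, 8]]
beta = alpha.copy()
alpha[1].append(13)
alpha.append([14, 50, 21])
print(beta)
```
[[3, 2, 4], [1, 3, 8, 13]]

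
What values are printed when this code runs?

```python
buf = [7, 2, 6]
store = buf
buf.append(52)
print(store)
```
[7, 2, 6, 52]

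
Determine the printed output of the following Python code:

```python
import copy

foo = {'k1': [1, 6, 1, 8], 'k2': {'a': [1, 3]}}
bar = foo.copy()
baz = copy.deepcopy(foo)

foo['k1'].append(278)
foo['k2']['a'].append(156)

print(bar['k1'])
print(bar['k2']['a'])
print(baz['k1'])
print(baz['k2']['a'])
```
[1, 6, 1, 8, 278]
[1, 3, 156]
[1, 6, 1, 8]
[1, 3]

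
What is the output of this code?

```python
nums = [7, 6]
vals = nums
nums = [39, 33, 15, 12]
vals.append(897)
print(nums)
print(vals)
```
[39, 33, 15, 12]
[7, 6, 897]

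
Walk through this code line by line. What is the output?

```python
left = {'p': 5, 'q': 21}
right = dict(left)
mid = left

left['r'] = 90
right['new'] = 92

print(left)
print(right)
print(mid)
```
{'p': 5, 'q': 21, 'r': 90}
{'p': 5, 'q': 21, 'new': 92}
{'p': 5, 'q': 21, 'r': 90}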